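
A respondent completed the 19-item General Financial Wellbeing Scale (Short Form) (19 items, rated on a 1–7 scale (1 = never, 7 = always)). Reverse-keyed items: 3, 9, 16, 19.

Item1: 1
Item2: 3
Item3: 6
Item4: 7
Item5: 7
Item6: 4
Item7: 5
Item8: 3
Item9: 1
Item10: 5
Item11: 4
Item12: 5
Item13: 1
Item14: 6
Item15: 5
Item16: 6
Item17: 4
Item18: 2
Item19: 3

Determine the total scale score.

Reverse-coded items (on a 1–7 scale, reversed = 8 − raw):
  item 3: 8 − 6 = 2
  item 9: 8 − 1 = 7
  item 16: 8 − 6 = 2
  item 19: 8 − 3 = 5
Scored items: 1, 3, 2, 7, 7, 4, 5, 3, 7, 5, 4, 5, 1, 6, 5, 2, 4, 2, 5
Total = 1 + 3 + 2 + 7 + 7 + 4 + 5 + 3 + 7 + 5 + 4 + 5 + 1 + 6 + 5 + 2 + 4 + 2 + 5 = 78

78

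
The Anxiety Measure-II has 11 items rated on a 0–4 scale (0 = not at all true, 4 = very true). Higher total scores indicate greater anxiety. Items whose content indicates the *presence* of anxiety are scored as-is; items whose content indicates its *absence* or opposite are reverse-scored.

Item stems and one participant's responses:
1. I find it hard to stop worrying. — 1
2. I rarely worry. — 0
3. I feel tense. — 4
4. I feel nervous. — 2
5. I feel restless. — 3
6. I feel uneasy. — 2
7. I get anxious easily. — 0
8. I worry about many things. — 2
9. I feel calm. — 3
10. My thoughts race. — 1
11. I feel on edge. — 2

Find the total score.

22

Items 2, 9 describe the absence/opposite of anxiety → reverse-score.
reverse-coded value = 4 − response.
  item 1: 1
  item 2: 4 − 0 = 4
  item 3: 4
  item 4: 2
  item 5: 3
  item 6: 2
  item 7: 0
  item 8: 2
  item 9: 4 − 3 = 1
  item 10: 1
  item 11: 2
Total = 1 + 4 + 4 + 2 + 3 + 2 + 0 + 2 + 1 + 1 + 2 = 22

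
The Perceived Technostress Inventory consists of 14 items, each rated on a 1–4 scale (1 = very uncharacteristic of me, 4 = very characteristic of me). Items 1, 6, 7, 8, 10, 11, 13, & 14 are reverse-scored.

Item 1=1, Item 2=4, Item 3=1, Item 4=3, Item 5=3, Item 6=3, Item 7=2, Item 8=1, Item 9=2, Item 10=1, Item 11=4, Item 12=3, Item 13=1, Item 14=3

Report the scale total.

40

Raw sum = 32. Reverse-scored items: 1, 6, 7, 8, 10, 11, 13, 14; their raw sum = 16.
Each reversal replaces raw with 5 − raw, changing the total by 5 − 2·raw per item.
Total = 32 + 8·5 − 2·16 = 32 + 40 − 32 = 40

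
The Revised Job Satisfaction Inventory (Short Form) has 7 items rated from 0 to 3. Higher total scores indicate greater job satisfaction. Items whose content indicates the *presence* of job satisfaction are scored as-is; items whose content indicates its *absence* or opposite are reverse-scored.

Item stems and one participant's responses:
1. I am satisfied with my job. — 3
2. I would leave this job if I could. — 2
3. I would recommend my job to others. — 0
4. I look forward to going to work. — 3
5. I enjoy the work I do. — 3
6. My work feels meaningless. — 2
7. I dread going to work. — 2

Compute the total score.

12

Items 2, 6, 7 describe the absence/opposite of job satisfaction → reverse-score.
reversed = (0+3) − raw = 3 − raw.
  item 1: 3
  item 2: 3 − 2 = 1
  item 3: 0
  item 4: 3
  item 5: 3
  item 6: 3 − 2 = 1
  item 7: 3 − 2 = 1
Total = 3 + 1 + 0 + 3 + 3 + 1 + 1 = 12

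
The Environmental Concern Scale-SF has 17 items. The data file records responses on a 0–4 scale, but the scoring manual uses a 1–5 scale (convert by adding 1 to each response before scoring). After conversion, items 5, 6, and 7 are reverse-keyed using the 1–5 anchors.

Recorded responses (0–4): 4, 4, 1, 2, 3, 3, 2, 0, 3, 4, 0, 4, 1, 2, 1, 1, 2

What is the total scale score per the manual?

50

Convert to 1–5: 5, 5, 2, 3, 4, 4, 3, 1, 4, 5, 1, 5, 2, 3, 2, 2, 3
Reverse-coded (on a 1–5 scale, reversed = 6 − raw):
  item 5: 6 − 4 = 2
  item 6: 6 − 4 = 2
  item 7: 6 − 3 = 3
Scored: 5, 5, 2, 3, 2, 2, 3, 1, 4, 5, 1, 5, 2, 3, 2, 2, 3
Total = 50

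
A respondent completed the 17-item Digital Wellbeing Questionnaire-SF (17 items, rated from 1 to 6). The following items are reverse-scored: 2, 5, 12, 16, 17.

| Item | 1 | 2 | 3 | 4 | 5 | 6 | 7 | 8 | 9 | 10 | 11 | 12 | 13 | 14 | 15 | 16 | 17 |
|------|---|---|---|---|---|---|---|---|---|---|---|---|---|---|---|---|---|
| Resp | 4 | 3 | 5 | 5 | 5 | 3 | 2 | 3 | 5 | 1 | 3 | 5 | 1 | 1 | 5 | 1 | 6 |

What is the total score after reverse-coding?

Apply reverse scoring (reverse-coded value = 7 − response):
  item 2: 7 − 3 = 4
  item 5: 7 − 5 = 2
  item 12: 7 − 5 = 2
  item 16: 7 − 1 = 6
  item 17: 7 − 6 = 1
Scored responses: 4, 4, 5, 5, 2, 3, 2, 3, 5, 1, 3, 2, 1, 1, 5, 6, 1
Total = 4 + 4 + 5 + 5 + 2 + 3 + 2 + 3 + 5 + 1 + 3 + 2 + 1 + 1 + 5 + 6 + 1 = 53

53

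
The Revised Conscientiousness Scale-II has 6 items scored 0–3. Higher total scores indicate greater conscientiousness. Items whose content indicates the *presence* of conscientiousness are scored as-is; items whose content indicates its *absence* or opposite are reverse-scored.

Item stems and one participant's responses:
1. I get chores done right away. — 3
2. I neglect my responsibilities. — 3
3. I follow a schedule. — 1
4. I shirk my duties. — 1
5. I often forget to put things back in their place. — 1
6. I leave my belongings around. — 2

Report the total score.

9

Items 2, 4, 5, 6 describe the absence/opposite of conscientiousness → reverse-score.
reversed = (0+3) − raw = 3 − raw.
  item 1: 3
  item 2: 3 − 3 = 0
  item 3: 1
  item 4: 3 − 1 = 2
  item 5: 3 − 1 = 2
  item 6: 3 − 2 = 1
Total = 3 + 0 + 1 + 2 + 2 + 1 = 9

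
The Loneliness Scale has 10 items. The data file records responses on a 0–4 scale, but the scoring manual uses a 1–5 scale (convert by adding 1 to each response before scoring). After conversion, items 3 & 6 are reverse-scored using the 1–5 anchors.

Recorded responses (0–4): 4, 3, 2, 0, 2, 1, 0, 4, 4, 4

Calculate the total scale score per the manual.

Convert to 1–5: 5, 4, 3, 1, 3, 2, 1, 5, 5, 5
Reverse-coded (reversed = (1+5) − raw = 6 − raw):
  item 3: 6 − 3 = 3
  item 6: 6 − 2 = 4
Scored: 5, 4, 3, 1, 3, 4, 1, 5, 5, 5
Total = 36

36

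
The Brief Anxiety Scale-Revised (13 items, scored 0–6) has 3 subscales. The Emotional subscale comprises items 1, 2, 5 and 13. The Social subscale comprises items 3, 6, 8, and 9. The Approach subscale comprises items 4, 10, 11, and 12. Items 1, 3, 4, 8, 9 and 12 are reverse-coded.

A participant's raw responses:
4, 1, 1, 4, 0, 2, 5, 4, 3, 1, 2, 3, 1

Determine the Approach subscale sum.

Approach items: 4, 10, 11, 12.
Of these, items 4 and 12 are reverse-coded; on a 0–6 scale, reversed = 6 − raw.
  item 4: 6 − 4 = 2
  item 10: 1
  item 11: 2
  item 12: 6 − 3 = 3
Sum = 2 + 1 + 2 + 3 = 8

8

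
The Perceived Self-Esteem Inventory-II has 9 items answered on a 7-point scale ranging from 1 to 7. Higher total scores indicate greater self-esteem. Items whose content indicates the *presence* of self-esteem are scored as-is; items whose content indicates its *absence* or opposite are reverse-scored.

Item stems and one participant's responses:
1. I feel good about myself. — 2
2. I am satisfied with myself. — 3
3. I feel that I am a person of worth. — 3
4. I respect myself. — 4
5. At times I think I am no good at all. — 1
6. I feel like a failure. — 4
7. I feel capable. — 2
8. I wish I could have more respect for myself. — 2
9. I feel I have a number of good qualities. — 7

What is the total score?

Items 5, 6, 8 describe the absence/opposite of self-esteem → reverse-score.
reverse-coded value = 8 − response.
  item 1: 2
  item 2: 3
  item 3: 3
  item 4: 4
  item 5: 8 − 1 = 7
  item 6: 8 − 4 = 4
  item 7: 2
  item 8: 8 − 2 = 6
  item 9: 7
Total = 2 + 3 + 3 + 4 + 7 + 4 + 2 + 6 + 7 = 38

38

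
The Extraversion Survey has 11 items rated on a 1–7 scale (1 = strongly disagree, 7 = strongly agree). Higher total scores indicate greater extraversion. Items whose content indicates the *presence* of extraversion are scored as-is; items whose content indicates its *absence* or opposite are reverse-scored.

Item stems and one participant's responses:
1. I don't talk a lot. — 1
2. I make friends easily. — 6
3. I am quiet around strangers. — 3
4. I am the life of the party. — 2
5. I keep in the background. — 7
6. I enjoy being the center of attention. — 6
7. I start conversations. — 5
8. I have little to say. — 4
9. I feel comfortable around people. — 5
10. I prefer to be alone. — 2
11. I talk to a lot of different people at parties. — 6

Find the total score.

Items 1, 3, 5, 8, 10 describe the absence/opposite of extraversion → reverse-score.
reverse-coded value = 8 − response.
  item 1: 8 − 1 = 7
  item 2: 6
  item 3: 8 − 3 = 5
  item 4: 2
  item 5: 8 − 7 = 1
  item 6: 6
  item 7: 5
  item 8: 8 − 4 = 4
  item 9: 5
  item 10: 8 − 2 = 6
  item 11: 6
Total = 7 + 6 + 5 + 2 + 1 + 6 + 5 + 4 + 5 + 6 + 6 = 53

53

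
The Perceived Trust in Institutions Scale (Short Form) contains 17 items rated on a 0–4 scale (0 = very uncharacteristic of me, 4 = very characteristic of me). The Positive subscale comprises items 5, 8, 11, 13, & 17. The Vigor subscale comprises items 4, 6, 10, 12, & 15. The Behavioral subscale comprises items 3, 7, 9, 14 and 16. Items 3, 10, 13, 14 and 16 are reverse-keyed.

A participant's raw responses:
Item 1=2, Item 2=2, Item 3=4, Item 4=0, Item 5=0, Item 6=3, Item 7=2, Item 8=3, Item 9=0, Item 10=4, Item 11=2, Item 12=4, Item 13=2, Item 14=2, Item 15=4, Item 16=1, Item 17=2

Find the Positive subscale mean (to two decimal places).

1.80

Positive items: 5, 8, 11, 13, 17.
Of these, item 13 is reverse-keyed; on a 0–4 scale, reversed = 4 − raw.
  item 5: 0
  item 8: 3
  item 11: 2
  item 13: 4 − 2 = 2
  item 17: 2
Sum = 0 + 3 + 2 + 2 + 2 = 9
Mean = 9 / 5 = 1.80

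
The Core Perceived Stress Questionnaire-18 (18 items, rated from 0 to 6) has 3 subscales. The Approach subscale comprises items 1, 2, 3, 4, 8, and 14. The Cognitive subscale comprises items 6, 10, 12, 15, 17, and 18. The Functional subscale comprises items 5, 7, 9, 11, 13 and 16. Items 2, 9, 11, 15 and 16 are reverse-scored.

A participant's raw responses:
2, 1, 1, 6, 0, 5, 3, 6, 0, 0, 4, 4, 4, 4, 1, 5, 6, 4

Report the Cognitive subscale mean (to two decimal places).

4.00

Cognitive items: 6, 10, 12, 15, 17, 18.
Of these, item 15 is reverse-scored; on a 0–6 scale, reversed = 6 − raw.
  item 6: 5
  item 10: 0
  item 12: 4
  item 15: 6 − 1 = 5
  item 17: 6
  item 18: 4
Sum = 5 + 0 + 4 + 5 + 6 + 4 = 24
Mean = 24 / 6 = 4.00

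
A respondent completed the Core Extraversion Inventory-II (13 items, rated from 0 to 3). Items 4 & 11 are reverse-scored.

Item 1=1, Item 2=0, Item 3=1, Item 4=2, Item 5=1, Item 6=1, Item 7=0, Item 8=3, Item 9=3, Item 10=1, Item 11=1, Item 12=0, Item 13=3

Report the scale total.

17

Reverse-coded items (on a 0–3 scale, reversed = 3 − raw):
  item 4: 3 − 2 = 1
  item 11: 3 − 1 = 2
After reverse-coding: 1, 0, 1, 1, 1, 1, 0, 3, 3, 1, 2, 0, 3
Total = 1 + 0 + 1 + 1 + 1 + 1 + 0 + 3 + 3 + 1 + 2 + 0 + 3 = 17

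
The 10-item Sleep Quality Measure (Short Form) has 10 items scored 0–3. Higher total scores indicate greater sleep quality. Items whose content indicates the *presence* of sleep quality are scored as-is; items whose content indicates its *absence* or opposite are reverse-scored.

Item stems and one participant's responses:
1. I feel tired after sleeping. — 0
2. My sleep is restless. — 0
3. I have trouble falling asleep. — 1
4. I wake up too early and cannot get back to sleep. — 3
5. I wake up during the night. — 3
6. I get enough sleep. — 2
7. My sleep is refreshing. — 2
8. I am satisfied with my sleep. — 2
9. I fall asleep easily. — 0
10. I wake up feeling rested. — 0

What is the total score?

Items 1, 2, 3, 4, 5 describe the absence/opposite of sleep quality → reverse-score.
reverse-coded value = 3 − response.
  item 1: 3 − 0 = 3
  item 2: 3 − 0 = 3
  item 3: 3 − 1 = 2
  item 4: 3 − 3 = 0
  item 5: 3 − 3 = 0
  item 6: 2
  item 7: 2
  item 8: 2
  item 9: 0
  item 10: 0
Total = 3 + 3 + 2 + 0 + 0 + 2 + 2 + 2 + 0 + 0 = 14

14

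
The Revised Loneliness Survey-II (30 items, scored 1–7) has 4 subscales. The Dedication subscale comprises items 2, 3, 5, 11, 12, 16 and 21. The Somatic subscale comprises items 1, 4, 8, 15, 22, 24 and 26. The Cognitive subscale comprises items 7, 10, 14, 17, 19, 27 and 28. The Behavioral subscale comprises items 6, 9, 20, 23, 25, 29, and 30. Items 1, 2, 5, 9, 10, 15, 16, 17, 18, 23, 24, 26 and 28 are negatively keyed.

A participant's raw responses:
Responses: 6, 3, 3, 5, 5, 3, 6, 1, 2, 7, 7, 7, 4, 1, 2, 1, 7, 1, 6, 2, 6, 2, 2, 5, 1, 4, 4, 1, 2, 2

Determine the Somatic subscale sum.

Somatic items: 1, 4, 8, 15, 22, 24, 26.
Of these, items 1, 15, 24, & 26 are negatively keyed; reversed = (1+7) − raw = 8 − raw.
  item 1: 8 − 6 = 2
  item 4: 5
  item 8: 1
  item 15: 8 − 2 = 6
  item 22: 2
  item 24: 8 − 5 = 3
  item 26: 8 − 4 = 4
Sum = 2 + 5 + 1 + 6 + 2 + 3 + 4 = 23

23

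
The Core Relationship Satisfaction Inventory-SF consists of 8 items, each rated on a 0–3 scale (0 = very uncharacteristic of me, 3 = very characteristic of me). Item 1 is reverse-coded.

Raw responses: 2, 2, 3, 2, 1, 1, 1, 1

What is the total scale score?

12

Apply reverse scoring (reverse-coded value = 3 − response):
  item 1: 3 − 2 = 1
After reverse-coding: 1, 2, 3, 2, 1, 1, 1, 1
Total = 1 + 2 + 3 + 2 + 1 + 1 + 1 + 1 = 12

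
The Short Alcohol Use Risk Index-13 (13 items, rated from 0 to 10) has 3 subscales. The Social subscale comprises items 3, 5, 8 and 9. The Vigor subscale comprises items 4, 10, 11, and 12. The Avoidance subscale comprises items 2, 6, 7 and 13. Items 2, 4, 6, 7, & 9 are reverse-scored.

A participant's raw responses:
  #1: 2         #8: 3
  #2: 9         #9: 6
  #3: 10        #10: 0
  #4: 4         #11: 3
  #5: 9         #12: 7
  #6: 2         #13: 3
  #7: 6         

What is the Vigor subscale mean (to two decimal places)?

4.00

Vigor items: 4, 10, 11, 12.
Of these, item 4 is reverse-scored; reverse-coded value = 10 − response.
  item 4: 10 − 4 = 6
  item 10: 0
  item 11: 3
  item 12: 7
Sum = 6 + 0 + 3 + 7 = 16
Mean = 16 / 4 = 4.00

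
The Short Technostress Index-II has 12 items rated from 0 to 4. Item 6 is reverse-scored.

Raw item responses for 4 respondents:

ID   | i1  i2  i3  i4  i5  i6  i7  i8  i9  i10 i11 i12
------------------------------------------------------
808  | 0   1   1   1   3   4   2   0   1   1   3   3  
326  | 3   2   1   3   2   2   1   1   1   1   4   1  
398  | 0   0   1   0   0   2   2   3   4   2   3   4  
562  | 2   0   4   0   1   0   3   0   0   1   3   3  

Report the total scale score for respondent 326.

22

Respondent 326 raw: 3, 2, 1, 3, 2, 2, 1, 1, 1, 1, 4, 1.
Reverse-coded (reverse-coded value = 4 − response):
  item 1: 3
  item 2: 2
  item 3: 1
  item 4: 3
  item 5: 2
  item 6: 4 − 2 = 2
  item 7: 1
  item 8: 1
  item 9: 1
  item 10: 1
  item 11: 4
  item 12: 1
Sum = 3 + 2 + 1 + 3 + 2 + 2 + 1 + 1 + 1 + 1 + 4 + 1 = 22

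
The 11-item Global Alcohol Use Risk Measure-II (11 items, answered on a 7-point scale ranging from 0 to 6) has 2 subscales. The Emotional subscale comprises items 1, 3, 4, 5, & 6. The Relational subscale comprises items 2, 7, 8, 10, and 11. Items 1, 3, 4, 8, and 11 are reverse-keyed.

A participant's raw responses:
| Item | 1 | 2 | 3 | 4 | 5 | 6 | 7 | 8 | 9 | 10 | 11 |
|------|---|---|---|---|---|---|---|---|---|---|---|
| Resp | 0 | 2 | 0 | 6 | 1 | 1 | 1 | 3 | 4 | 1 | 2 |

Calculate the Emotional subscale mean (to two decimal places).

2.80

Emotional items: 1, 3, 4, 5, 6.
Of these, items 1, 3, & 4 are reverse-keyed; on a 0–6 scale, reversed = 6 − raw.
  item 1: 6 − 0 = 6
  item 3: 6 − 0 = 6
  item 4: 6 − 6 = 0
  item 5: 1
  item 6: 1
Sum = 6 + 6 + 0 + 1 + 1 = 14
Mean = 14 / 5 = 2.80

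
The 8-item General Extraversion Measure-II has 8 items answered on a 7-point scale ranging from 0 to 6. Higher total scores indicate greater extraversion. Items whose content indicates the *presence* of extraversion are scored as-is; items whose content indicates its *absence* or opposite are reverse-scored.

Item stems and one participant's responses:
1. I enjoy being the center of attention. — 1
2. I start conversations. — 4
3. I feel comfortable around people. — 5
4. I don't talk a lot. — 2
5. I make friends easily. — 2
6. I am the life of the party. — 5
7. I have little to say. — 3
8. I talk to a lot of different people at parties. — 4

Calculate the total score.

Items 4, 7 describe the absence/opposite of extraversion → reverse-score.
reversed = (0+6) − raw = 6 − raw.
  item 1: 1
  item 2: 4
  item 3: 5
  item 4: 6 − 2 = 4
  item 5: 2
  item 6: 5
  item 7: 6 − 3 = 3
  item 8: 4
Total = 1 + 4 + 5 + 4 + 2 + 5 + 3 + 4 = 28

28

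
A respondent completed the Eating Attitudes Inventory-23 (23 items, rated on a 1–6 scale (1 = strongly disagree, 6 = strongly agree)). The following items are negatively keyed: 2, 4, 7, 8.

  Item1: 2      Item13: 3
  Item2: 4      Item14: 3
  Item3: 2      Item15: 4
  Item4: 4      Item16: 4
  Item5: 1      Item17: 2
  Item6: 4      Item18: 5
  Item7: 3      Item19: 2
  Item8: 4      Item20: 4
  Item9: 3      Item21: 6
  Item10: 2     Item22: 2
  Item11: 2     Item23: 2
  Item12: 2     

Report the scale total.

68

Reverse-coded items (on a 1–6 scale, reversed = 7 − raw):
  item 2: 7 − 4 = 3
  item 4: 7 − 4 = 3
  item 7: 7 − 3 = 4
  item 8: 7 − 4 = 3
Scored items: 2, 3, 2, 3, 1, 4, 4, 3, 3, 2, 2, 2, 3, 3, 4, 4, 2, 5, 2, 4, 6, 2, 2
Total = 2 + 3 + 2 + 3 + 1 + 4 + 4 + 3 + 3 + 2 + 2 + 2 + 3 + 3 + 4 + 4 + 2 + 5 + 2 + 4 + 6 + 2 + 2 = 68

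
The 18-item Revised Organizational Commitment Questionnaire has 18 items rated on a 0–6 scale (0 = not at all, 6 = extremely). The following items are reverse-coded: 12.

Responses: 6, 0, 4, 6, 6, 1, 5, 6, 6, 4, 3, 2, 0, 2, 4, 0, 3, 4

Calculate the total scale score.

64

Reverse-coded items use 6 − raw:
  item 12: 6 − 2 = 4
Scored items: 6, 0, 4, 6, 6, 1, 5, 6, 6, 4, 3, 4, 0, 2, 4, 0, 3, 4
Total = 6 + 0 + 4 + 6 + 6 + 1 + 5 + 6 + 6 + 4 + 3 + 4 + 0 + 2 + 4 + 0 + 3 + 4 = 64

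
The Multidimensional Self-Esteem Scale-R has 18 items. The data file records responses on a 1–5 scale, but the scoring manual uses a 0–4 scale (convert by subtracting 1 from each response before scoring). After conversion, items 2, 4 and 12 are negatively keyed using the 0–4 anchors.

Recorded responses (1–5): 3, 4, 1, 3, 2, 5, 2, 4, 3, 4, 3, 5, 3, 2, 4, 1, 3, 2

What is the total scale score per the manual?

30

Convert to 0–4: 2, 3, 0, 2, 1, 4, 1, 3, 2, 3, 2, 4, 2, 1, 3, 0, 2, 1
Reverse-coded (reverse-coded value = 4 − response):
  item 2: 4 − 3 = 1
  item 4: 4 − 2 = 2
  item 12: 4 − 4 = 0
Scored: 2, 1, 0, 2, 1, 4, 1, 3, 2, 3, 2, 0, 2, 1, 3, 0, 2, 1
Total = 30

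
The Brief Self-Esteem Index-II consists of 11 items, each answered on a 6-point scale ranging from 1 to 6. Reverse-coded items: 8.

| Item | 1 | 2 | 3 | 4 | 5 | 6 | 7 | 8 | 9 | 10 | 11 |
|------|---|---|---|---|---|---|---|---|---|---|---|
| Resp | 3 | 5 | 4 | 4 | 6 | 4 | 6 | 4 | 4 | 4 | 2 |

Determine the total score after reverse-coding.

45

Reverse-coded items (reversed = (1+6) − raw = 7 − raw):
  item 8: 7 − 4 = 3
Scored items: 3, 5, 4, 4, 6, 4, 6, 3, 4, 4, 2
Total = 3 + 5 + 4 + 4 + 6 + 4 + 6 + 3 + 4 + 4 + 2 = 45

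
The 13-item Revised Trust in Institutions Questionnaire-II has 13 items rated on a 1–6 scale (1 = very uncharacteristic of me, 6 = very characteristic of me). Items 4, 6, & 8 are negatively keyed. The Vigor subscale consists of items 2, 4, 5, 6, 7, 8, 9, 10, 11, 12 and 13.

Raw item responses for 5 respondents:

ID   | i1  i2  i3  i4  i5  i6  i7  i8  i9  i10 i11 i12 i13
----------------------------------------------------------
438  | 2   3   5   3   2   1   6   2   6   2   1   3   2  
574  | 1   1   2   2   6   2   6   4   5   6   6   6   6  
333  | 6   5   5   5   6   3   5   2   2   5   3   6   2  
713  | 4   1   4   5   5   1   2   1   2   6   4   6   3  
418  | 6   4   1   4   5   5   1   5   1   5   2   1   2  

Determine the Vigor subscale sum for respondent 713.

Respondent 713 raw: 4, 1, 4, 5, 5, 1, 2, 1, 2, 6, 4, 6, 3.
Vigor items: 2, 4, 5, 6, 7, 8, 9, 10, 11, 12, 13.
Reverse-coded (reversed = (1+6) − raw = 7 − raw):
  item 2: 1
  item 4: 7 − 5 = 2
  item 5: 5
  item 6: 7 − 1 = 6
  item 7: 2
  item 8: 7 − 1 = 6
  item 9: 2
  item 10: 6
  item 11: 4
  item 12: 6
  item 13: 3
Sum = 1 + 2 + 5 + 6 + 2 + 6 + 2 + 6 + 4 + 6 + 3 = 43

43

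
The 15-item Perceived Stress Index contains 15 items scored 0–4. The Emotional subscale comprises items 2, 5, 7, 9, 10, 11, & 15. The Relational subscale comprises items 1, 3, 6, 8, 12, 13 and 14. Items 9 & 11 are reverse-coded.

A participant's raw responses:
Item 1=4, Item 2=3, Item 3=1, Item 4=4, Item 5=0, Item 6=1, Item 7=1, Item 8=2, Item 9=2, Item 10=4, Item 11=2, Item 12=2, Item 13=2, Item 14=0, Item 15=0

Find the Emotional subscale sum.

Emotional items: 2, 5, 7, 9, 10, 11, 15.
Of these, items 9 and 11 are reverse-coded; reversed = (0+4) − raw = 4 − raw.
  item 2: 3
  item 5: 0
  item 7: 1
  item 9: 4 − 2 = 2
  item 10: 4
  item 11: 4 − 2 = 2
  item 15: 0
Sum = 3 + 0 + 1 + 2 + 4 + 2 + 0 = 12

12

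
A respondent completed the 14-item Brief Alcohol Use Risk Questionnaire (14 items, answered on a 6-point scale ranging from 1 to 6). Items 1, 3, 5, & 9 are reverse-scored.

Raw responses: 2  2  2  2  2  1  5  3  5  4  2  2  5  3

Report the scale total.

Reversing items 1, 3, 5 and 9 with 7 − raw:
Total = (7−2) + 2 + (7−2) + 2 + (7−2) + 1 + 5 + 3 + (7−5) + 4 + 2 + 2 + 5 + 3
      = 5 + 2 + 5 + 2 + 5 + 1 + 5 + 3 + 2 + 4 + 2 + 2 + 5 + 3 = 46

46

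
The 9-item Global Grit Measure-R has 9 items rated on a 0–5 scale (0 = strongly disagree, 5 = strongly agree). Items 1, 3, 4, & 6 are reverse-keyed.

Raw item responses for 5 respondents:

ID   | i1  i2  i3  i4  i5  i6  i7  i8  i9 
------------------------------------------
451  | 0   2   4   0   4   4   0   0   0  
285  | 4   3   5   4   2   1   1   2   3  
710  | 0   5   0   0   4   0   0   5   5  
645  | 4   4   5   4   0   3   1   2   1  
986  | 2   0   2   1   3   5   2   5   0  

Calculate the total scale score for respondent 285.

17

Respondent 285 raw: 4, 3, 5, 4, 2, 1, 1, 2, 3.
Reverse-coded (reversed = (0+5) − raw = 5 − raw):
  item 1: 5 − 4 = 1
  item 2: 3
  item 3: 5 − 5 = 0
  item 4: 5 − 4 = 1
  item 5: 2
  item 6: 5 − 1 = 4
  item 7: 1
  item 8: 2
  item 9: 3
Sum = 1 + 3 + 0 + 1 + 2 + 4 + 1 + 2 + 3 = 17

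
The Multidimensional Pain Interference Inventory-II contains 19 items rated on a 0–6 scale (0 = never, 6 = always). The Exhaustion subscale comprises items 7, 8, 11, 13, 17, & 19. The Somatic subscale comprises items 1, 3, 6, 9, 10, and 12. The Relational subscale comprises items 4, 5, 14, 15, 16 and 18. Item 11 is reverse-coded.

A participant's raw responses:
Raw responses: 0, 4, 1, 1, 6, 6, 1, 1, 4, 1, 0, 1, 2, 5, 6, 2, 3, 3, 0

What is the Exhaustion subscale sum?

13

Exhaustion items: 7, 8, 11, 13, 17, 19.
Of these, item 11 is reverse-coded; reverse-coded value = 6 − response.
  item 7: 1
  item 8: 1
  item 11: 6 − 0 = 6
  item 13: 2
  item 17: 3
  item 19: 0
Sum = 1 + 1 + 6 + 2 + 3 + 0 = 13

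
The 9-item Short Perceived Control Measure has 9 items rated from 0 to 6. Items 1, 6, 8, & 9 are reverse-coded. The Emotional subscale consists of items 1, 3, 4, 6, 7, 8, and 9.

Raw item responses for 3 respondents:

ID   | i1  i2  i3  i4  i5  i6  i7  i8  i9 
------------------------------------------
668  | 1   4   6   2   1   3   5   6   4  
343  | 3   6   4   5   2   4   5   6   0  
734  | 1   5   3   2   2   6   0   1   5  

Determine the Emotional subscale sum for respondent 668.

Respondent 668 raw: 1, 4, 6, 2, 1, 3, 5, 6, 4.
Emotional items: 1, 3, 4, 6, 7, 8, 9.
Reverse-coded (reverse-coded value = 6 − response):
  item 1: 6 − 1 = 5
  item 3: 6
  item 4: 2
  item 6: 6 − 3 = 3
  item 7: 5
  item 8: 6 − 6 = 0
  item 9: 6 − 4 = 2
Sum = 5 + 6 + 2 + 3 + 5 + 0 + 2 = 23

23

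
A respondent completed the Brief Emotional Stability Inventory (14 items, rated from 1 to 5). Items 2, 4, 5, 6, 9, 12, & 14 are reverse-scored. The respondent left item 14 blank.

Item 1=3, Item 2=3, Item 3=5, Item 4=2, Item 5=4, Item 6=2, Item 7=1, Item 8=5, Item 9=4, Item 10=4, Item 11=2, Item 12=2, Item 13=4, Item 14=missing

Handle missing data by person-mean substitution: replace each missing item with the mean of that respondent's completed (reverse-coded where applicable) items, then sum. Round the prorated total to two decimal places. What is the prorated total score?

Reverse-coded (reverse-coded value = 6 − response):
  item 2: 6 − 3 = 3
  item 4: 6 − 2 = 4
  item 5: 6 − 4 = 2
  item 6: 6 − 2 = 4
  item 9: 6 − 4 = 2
  item 12: 6 − 2 = 4
Completed scored items (13 of 14): 3, 3, 5, 4, 2, 4, 1, 5, 2, 4, 2, 4, 4; sum = 43.
Person mean = 43 / 13 ≈ 3.3077
Prorated total = (43 / 13) × 14 = 46.31 (to 2 dp)

46.31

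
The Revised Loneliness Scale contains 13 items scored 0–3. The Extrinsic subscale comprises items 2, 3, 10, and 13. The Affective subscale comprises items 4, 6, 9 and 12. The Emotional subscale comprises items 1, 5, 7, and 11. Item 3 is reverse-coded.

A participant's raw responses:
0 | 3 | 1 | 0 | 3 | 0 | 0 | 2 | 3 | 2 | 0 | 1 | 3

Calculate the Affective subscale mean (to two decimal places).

1.00

Affective items: 4, 6, 9, 12.
  item 4: 0
  item 6: 0
  item 9: 3
  item 12: 1
Sum = 0 + 0 + 3 + 1 = 4
Mean = 4 / 4 = 1.00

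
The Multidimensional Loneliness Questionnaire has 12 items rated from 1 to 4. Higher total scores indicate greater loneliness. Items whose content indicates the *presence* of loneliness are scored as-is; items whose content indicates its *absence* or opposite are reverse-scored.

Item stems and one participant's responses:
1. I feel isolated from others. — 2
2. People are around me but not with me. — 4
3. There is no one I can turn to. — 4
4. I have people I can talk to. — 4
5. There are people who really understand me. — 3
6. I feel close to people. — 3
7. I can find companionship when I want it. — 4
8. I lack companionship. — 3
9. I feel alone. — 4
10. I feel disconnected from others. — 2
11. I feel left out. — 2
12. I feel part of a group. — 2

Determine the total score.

Items 4, 5, 6, 7, 12 describe the absence/opposite of loneliness → reverse-score.
reverse-coded value = 5 − response.
  item 1: 2
  item 2: 4
  item 3: 4
  item 4: 5 − 4 = 1
  item 5: 5 − 3 = 2
  item 6: 5 − 3 = 2
  item 7: 5 − 4 = 1
  item 8: 3
  item 9: 4
  item 10: 2
  item 11: 2
  item 12: 5 − 2 = 3
Total = 2 + 4 + 4 + 1 + 2 + 2 + 1 + 3 + 4 + 2 + 2 + 3 = 30

30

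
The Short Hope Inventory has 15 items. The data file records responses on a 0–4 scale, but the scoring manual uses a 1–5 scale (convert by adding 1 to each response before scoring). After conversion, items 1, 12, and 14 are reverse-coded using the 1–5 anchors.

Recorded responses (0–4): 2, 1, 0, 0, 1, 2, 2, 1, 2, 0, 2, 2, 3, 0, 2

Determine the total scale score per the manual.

Convert to 1–5: 3, 2, 1, 1, 2, 3, 3, 2, 3, 1, 3, 3, 4, 1, 3
Reverse-coded (reversed = (1+5) − raw = 6 − raw):
  item 1: 6 − 3 = 3
  item 12: 6 − 3 = 3
  item 14: 6 − 1 = 5
Scored: 3, 2, 1, 1, 2, 3, 3, 2, 3, 1, 3, 3, 4, 5, 3
Total = 39

39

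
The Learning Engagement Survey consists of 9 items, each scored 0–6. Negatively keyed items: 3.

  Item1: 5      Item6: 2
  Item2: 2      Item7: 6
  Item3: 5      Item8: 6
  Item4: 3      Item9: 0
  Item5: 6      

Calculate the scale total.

Reversing item 3 with 6 − raw:
Total = 5 + 2 + (6−5) + 3 + 6 + 2 + 6 + 6 + 0
      = 5 + 2 + 1 + 3 + 6 + 2 + 6 + 6 + 0 = 31

31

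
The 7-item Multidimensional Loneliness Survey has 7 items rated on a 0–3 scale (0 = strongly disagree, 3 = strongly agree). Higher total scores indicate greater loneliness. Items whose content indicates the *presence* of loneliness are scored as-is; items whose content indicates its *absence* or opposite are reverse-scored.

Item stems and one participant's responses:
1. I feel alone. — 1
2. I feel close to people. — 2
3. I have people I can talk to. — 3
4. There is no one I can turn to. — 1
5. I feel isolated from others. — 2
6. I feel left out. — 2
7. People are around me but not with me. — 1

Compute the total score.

8

Items 2, 3 describe the absence/opposite of loneliness → reverse-score.
reverse-coded value = 3 − response.
  item 1: 1
  item 2: 3 − 2 = 1
  item 3: 3 − 3 = 0
  item 4: 1
  item 5: 2
  item 6: 2
  item 7: 1
Total = 1 + 1 + 0 + 1 + 2 + 2 + 1 = 8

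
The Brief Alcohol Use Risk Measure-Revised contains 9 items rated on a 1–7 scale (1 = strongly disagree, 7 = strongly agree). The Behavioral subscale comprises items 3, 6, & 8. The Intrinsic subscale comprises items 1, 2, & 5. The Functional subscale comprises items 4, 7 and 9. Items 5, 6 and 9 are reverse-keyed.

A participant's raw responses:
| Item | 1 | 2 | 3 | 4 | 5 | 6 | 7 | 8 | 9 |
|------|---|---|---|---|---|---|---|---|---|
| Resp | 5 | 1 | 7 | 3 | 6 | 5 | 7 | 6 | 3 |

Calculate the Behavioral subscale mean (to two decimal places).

Behavioral items: 3, 6, 8.
Of these, item 6 is reverse-keyed; on a 1–7 scale, reversed = 8 − raw.
  item 3: 7
  item 6: 8 − 5 = 3
  item 8: 6
Sum = 7 + 3 + 6 = 16
Mean = 16 / 3 = 5.33

5.33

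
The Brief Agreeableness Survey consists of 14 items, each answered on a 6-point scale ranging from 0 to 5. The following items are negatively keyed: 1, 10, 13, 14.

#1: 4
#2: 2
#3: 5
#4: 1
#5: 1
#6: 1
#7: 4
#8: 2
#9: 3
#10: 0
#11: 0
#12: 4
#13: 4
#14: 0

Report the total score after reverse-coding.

35

Negatively keyed items use 5 − raw:
  item 1: 5 − 4 = 1
  item 10: 5 − 0 = 5
  item 13: 5 − 4 = 1
  item 14: 5 − 0 = 5
After reverse-coding: 1, 2, 5, 1, 1, 1, 4, 2, 3, 5, 0, 4, 1, 5
Total = 1 + 2 + 5 + 1 + 1 + 1 + 4 + 2 + 3 + 5 + 0 + 4 + 1 + 5 = 35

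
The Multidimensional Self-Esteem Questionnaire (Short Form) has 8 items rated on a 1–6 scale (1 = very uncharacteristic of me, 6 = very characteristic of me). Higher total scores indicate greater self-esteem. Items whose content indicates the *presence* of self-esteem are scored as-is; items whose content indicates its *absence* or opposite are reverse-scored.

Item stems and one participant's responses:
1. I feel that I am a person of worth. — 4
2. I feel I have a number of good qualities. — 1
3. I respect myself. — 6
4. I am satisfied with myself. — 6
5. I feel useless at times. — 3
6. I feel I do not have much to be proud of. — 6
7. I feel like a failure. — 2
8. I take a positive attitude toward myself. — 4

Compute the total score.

Items 5, 6, 7 describe the absence/opposite of self-esteem → reverse-score.
on a 1–6 scale, reversed = 7 − raw.
  item 1: 4
  item 2: 1
  item 3: 6
  item 4: 6
  item 5: 7 − 3 = 4
  item 6: 7 − 6 = 1
  item 7: 7 − 2 = 5
  item 8: 4
Total = 4 + 1 + 6 + 6 + 4 + 1 + 5 + 4 = 31

31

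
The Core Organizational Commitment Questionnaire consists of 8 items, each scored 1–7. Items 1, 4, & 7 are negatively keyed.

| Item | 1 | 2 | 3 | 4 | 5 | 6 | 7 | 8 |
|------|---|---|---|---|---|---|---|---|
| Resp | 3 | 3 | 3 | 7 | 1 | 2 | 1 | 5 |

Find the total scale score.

27

Raw sum = 25. Negatively keyed items: 1, 4, 7; their raw sum = 11.
Each reversal replaces raw with 8 − raw, changing the total by 8 − 2·raw per item.
Total = 25 + 3·8 − 2·11 = 25 + 24 − 22 = 27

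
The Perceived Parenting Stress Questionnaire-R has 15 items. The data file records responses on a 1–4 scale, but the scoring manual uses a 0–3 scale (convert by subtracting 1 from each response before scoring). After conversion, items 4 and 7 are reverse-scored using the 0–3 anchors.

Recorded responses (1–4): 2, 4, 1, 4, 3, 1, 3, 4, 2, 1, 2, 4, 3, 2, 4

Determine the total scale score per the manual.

Convert to 0–3: 1, 3, 0, 3, 2, 0, 2, 3, 1, 0, 1, 3, 2, 1, 3
Reverse-coded (reversed = (0+3) − raw = 3 − raw):
  item 4: 3 − 3 = 0
  item 7: 3 − 2 = 1
Scored: 1, 3, 0, 0, 2, 0, 1, 3, 1, 0, 1, 3, 2, 1, 3
Total = 21

21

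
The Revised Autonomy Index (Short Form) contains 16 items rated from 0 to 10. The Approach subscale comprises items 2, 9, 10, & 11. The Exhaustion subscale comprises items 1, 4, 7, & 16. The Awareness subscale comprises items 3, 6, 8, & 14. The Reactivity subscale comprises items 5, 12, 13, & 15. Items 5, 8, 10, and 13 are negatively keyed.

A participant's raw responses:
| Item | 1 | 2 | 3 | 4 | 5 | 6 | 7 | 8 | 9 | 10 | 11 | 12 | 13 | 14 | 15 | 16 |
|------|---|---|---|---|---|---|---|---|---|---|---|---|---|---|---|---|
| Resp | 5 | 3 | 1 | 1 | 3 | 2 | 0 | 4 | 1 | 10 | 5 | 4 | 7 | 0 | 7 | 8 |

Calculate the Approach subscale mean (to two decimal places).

Approach items: 2, 9, 10, 11.
Of these, item 10 is negatively keyed; reverse-coded value = 10 − response.
  item 2: 3
  item 9: 1
  item 10: 10 − 10 = 0
  item 11: 5
Sum = 3 + 1 + 0 + 5 = 9
Mean = 9 / 4 = 2.25

2.25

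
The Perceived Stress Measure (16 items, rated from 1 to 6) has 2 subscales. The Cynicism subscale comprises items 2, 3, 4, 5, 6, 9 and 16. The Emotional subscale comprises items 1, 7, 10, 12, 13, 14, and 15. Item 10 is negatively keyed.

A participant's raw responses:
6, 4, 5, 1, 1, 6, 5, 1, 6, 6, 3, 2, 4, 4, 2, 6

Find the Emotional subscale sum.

24

Emotional items: 1, 7, 10, 12, 13, 14, 15.
Of these, item 10 is negatively keyed; reversed = (1+6) − raw = 7 − raw.
  item 1: 6
  item 7: 5
  item 10: 7 − 6 = 1
  item 12: 2
  item 13: 4
  item 14: 4
  item 15: 2
Sum = 6 + 5 + 1 + 2 + 4 + 4 + 2 = 24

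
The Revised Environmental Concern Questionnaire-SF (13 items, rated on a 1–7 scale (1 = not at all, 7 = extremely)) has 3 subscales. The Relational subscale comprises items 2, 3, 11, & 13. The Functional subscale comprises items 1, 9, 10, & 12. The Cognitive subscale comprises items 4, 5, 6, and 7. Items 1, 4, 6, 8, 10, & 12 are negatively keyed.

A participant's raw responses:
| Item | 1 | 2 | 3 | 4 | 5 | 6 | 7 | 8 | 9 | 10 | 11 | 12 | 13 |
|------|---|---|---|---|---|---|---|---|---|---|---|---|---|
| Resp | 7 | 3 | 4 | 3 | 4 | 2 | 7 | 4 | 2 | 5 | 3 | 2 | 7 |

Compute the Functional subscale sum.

12

Functional items: 1, 9, 10, 12.
Of these, items 1, 10 and 12 are negatively keyed; reversed = (1+7) − raw = 8 − raw.
  item 1: 8 − 7 = 1
  item 9: 2
  item 10: 8 − 5 = 3
  item 12: 8 − 2 = 6
Sum = 1 + 2 + 3 + 6 = 12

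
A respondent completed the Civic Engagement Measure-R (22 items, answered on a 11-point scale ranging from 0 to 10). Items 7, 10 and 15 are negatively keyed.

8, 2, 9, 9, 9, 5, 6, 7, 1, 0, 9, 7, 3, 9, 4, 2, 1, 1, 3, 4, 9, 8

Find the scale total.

Raw sum = 116. Negatively keyed items: 7, 10, 15; their raw sum = 10.
Each reversal replaces raw with 10 − raw, changing the total by 10 − 2·raw per item.
Total = 116 + 3·10 − 2·10 = 116 + 30 − 20 = 126

126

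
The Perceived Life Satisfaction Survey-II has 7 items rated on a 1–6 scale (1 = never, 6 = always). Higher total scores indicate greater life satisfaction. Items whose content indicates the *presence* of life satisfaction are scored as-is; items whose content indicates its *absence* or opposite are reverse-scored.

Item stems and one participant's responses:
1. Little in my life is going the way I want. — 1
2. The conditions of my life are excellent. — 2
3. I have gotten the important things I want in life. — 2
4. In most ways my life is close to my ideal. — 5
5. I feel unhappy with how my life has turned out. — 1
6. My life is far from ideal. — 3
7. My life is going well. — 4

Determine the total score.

Items 1, 5, 6 describe the absence/opposite of life satisfaction → reverse-score.
reverse-coded value = 7 − response.
  item 1: 7 − 1 = 6
  item 2: 2
  item 3: 2
  item 4: 5
  item 5: 7 − 1 = 6
  item 6: 7 − 3 = 4
  item 7: 4
Total = 6 + 2 + 2 + 5 + 6 + 4 + 4 = 29

29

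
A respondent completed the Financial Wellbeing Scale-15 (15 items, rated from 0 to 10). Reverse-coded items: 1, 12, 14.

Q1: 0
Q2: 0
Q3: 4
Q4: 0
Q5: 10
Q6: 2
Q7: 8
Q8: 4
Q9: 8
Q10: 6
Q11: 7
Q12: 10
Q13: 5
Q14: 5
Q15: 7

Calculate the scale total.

76

Reversing items 1, 12 and 14 with 10 − raw:
Total = (10−0) + 0 + 4 + 0 + 10 + 2 + 8 + 4 + 8 + 6 + 7 + (10−10) + 5 + (10−5) + 7
      = 10 + 0 + 4 + 0 + 10 + 2 + 8 + 4 + 8 + 6 + 7 + 0 + 5 + 5 + 7 = 76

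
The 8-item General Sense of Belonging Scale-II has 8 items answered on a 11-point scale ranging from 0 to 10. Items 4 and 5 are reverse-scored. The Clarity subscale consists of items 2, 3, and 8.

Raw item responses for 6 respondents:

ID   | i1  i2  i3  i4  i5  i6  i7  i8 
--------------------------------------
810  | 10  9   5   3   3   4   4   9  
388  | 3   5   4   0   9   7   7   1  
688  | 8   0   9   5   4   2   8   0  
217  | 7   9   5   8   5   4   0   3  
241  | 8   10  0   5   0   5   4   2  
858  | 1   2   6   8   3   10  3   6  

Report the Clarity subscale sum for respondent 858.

14

Respondent 858 raw: 1, 2, 6, 8, 3, 10, 3, 6.
Clarity items: 2, 3, 8.
Reverse-coded (reversed = (0+10) − raw = 10 − raw):
  item 2: 2
  item 3: 6
  item 8: 6
Sum = 2 + 6 + 6 = 14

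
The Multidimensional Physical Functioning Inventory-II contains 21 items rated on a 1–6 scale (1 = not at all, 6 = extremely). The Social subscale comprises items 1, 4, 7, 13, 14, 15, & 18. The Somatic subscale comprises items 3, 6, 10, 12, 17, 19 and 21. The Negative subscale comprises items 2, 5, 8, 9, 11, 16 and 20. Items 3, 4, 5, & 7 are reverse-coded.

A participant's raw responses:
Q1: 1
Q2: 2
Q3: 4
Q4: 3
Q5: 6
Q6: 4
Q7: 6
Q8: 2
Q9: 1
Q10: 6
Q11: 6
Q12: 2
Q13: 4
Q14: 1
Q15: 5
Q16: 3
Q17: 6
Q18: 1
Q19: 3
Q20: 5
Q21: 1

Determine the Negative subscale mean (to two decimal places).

Negative items: 2, 5, 8, 9, 11, 16, 20.
Of these, item 5 is reverse-coded; reversed = (1+6) − raw = 7 − raw.
  item 2: 2
  item 5: 7 − 6 = 1
  item 8: 2
  item 9: 1
  item 11: 6
  item 16: 3
  item 20: 5
Sum = 2 + 1 + 2 + 1 + 6 + 3 + 5 = 20
Mean = 20 / 7 = 2.86

2.86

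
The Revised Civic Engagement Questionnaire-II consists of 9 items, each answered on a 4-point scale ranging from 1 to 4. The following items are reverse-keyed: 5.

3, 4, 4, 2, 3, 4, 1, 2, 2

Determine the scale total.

24

Apply reverse scoring (reverse-coded value = 5 − response):
  item 5: 5 − 3 = 2
Scored items: 3, 4, 4, 2, 2, 4, 1, 2, 2
Total = 3 + 4 + 4 + 2 + 2 + 4 + 1 + 2 + 2 = 24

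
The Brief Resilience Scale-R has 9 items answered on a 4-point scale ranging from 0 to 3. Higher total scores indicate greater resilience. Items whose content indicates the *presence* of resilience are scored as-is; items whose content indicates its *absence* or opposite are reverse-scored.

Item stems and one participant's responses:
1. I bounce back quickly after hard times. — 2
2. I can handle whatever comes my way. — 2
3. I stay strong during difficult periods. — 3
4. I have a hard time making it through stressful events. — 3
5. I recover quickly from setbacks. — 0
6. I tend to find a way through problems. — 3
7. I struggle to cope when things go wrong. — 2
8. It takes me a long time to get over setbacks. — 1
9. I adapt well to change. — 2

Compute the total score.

Items 4, 7, 8 describe the absence/opposite of resilience → reverse-score.
reverse-coded value = 3 − response.
  item 1: 2
  item 2: 2
  item 3: 3
  item 4: 3 − 3 = 0
  item 5: 0
  item 6: 3
  item 7: 3 − 2 = 1
  item 8: 3 − 1 = 2
  item 9: 2
Total = 2 + 2 + 3 + 0 + 0 + 3 + 1 + 2 + 2 = 15

15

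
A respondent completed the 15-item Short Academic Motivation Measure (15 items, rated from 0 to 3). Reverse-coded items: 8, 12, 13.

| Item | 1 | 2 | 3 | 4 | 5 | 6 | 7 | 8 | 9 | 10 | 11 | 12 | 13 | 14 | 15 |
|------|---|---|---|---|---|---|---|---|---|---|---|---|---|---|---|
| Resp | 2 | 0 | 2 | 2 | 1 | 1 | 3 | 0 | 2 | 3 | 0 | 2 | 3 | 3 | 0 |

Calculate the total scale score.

Reverse-coded items (on a 0–3 scale, reversed = 3 − raw):
  item 8: 3 − 0 = 3
  item 12: 3 − 2 = 1
  item 13: 3 − 3 = 0
After reverse-coding: 2, 0, 2, 2, 1, 1, 3, 3, 2, 3, 0, 1, 0, 3, 0
Total = 2 + 0 + 2 + 2 + 1 + 1 + 3 + 3 + 2 + 3 + 0 + 1 + 0 + 3 + 0 = 23

23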